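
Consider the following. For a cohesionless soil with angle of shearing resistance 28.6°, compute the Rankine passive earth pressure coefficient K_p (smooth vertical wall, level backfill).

2.84

K_p = (1 + sin φ)/(1 − sin φ) = tan²(45° + 28.6°/2) = 2.837.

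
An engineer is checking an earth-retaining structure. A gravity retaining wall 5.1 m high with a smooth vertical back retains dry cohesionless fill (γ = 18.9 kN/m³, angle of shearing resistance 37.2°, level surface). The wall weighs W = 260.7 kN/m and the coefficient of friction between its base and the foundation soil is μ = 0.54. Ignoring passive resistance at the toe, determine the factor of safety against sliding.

K_a = tan²(45° − 37.2°/2) = 0.2464.
P_a = ½K_aγH² = 0.5×0.2464×18.9×5.1² = 60.57 kN/m, acting at H/3 = 1.700 m above the base.
FS_sliding = μW / P_a = 0.54×260.7 / 60.57 = 2.324.

2.32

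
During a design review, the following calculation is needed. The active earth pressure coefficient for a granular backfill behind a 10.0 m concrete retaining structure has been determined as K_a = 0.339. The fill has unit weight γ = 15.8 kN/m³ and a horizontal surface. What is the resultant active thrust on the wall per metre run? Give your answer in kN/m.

P = ½ K_a γ H² = 0.5 × 0.339 × 15.8 × 10.0² = 267.8 kN/m.

268 kN/m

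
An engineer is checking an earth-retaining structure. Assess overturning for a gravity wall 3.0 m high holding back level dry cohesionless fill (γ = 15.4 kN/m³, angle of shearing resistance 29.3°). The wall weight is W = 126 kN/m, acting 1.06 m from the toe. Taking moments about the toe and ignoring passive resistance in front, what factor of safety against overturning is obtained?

K_a = tan²(45° − 29.3°/2) = 0.3428.
P_a = ½K_aγH² = 0.5×0.3428×15.4×3.0² = 23.76 kN/m, acting at H/3 = 1.000 m above the base.
Overturning moment M_o = P_a × H/3 = 23.76 × 1.000 = 23.76.
Resisting moment M_r = W × 1.06 = 126 × 1.06 = 133.6.
FS_overturning = M_r/M_o = 133.6/23.76 = 5.622.

5.62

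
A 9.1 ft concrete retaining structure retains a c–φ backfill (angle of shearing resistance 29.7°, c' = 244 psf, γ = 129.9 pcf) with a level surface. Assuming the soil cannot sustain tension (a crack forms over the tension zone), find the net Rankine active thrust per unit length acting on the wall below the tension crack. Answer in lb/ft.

152 lb/ft

K_a = 0.3374; √K_a = 0.5808.
Tension-crack depth z_c = 2c/(γ√K_a) = 2×244/(129.9×0.5808) = 6.468 ft.
σ_a at base = K_a γ H − 2c√K_a = 0.3374×129.9×9.1 − 2×244×0.5808 = 115.4 psf.
P_a = ½ × 115.4 × (H − z_c) = 0.5×115.4×2.632 = 151.8 lb/ft.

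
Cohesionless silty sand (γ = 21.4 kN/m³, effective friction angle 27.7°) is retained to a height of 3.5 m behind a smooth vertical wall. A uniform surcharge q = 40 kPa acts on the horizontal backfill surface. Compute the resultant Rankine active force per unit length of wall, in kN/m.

K_a = tan²(45° − φ/2) = 0.3653.
Soil triangle: ½ K_a γ H² = 0.5×0.3653×21.4×3.5² = 47.89 kN/m.
Surcharge rectangle: K_a q H = 0.3653×40×3.5 = 51.15 kN/m.
Total = 47.89 + 51.15 = 99.03 kN/m.

99.0 kN/m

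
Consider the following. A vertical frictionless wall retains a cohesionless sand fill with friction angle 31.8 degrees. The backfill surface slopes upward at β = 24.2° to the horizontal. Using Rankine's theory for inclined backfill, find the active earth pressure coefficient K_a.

0.426

K_a = cos β · (cos β − √(cos²β − cos²φ)) / (cos β + √(cos²β − cos²φ)).
cos β = 0.9121, cos φ = 0.8499, √(cos²β − cos²φ) = 0.3311.
K_a = 0.9121 × (0.9121 − 0.3311)/(0.9121 + 0.3311) = 0.4263.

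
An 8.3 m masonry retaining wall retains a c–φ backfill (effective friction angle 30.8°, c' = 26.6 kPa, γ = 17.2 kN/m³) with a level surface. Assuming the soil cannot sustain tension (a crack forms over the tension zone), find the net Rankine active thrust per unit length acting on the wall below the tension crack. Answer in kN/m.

22.6 kN/m

K_a = 0.3227; √K_a = 0.5681.
Tension-crack depth z_c = 2c/(γ√K_a) = 2×26.6/(17.2×0.5681) = 5.445 m.
σ_a at base = K_a γ H − 2c√K_a = 0.3227×17.2×8.3 − 2×26.6×0.5681 = 15.85 kPa.
P_a = ½ × 15.85 × (H − z_c) = 0.5×15.85×2.855 = 22.63 kN/m.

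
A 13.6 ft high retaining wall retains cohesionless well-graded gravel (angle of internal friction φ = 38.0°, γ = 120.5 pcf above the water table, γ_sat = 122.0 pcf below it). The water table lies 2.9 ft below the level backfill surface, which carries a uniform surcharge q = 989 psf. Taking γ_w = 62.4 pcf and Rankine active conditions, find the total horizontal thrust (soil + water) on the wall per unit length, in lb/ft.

8590 lb/ft

K_a = tan²(45° − φ/2) = 0.2379.
γ' = 122.0 − 62.4 = 59.60 pcf. h₂ = H − d_w = 10.7 ft.
σ'_h: at surface K_a·q = 235.3; at WT K_a(q+γd_w) = 318.4; at base K_a(q+γd_w+γ'h₂) = 470.1 psf.
P₁ = ½(235.3+318.4)×2.9 = 802.8; P₂ = ½(318.4+470.1)×10.7 = 4218; P_w = ½γ_w h₂² = 3572.
Total = 802.8+4218+3572 = 8593 lb/ft.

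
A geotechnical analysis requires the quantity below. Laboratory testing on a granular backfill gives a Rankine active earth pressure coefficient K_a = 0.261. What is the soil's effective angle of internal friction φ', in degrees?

K_a = tan²(45° − φ/2) ⇒ 45° − φ/2 = arctan(√0.261) = 27.06°.
φ = 2(45° − 27.06°) = 35.88°.

35.9°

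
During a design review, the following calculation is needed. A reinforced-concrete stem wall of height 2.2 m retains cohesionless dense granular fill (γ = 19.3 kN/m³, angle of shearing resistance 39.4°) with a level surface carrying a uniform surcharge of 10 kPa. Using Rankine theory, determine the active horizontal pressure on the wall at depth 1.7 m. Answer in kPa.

9.57 kPa

K_a = (1 − sin φ)/(1 + sin φ) = 0.2234.
σ_v = γz + q = 19.3 × 1.7 + 10 = 42.81 kPa.
σ_h = K_a σ_v = 0.2234 × 42.81 = 9.566 kPa.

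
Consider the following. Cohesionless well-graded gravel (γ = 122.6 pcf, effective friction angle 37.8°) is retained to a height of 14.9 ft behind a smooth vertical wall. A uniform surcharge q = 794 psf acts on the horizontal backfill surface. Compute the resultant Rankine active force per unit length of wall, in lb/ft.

6110 lb/ft

K_a = tan²(45° − φ/2) = 0.2400.
Soil triangle: ½ K_a γ H² = 0.5×0.2400×122.6×14.9² = 3266 lb/ft.
Surcharge rectangle: K_a q H = 0.2400×794×14.9 = 2839 lb/ft.
Total = 3266 + 2839 = 6105 lb/ft.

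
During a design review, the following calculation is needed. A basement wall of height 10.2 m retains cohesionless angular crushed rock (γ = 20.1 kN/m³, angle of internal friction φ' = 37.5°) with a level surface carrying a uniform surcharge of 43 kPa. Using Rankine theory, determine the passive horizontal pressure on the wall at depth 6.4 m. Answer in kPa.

K_p = (1 + sin φ)/(1 − sin φ) = 4.112.
σ_v = γz + q = 20.1 × 6.4 + 43 = 171.6 kPa.
σ_h = K_p σ_v = 4.112 × 171.6 = 705.8 kPa.

706 kPa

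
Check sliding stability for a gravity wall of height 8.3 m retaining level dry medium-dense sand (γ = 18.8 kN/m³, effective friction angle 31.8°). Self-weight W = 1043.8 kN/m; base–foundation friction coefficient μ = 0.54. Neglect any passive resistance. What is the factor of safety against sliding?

K_a = tan²(45° − 31.8°/2) = 0.3098.
P_a = ½K_aγH² = 0.5×0.3098×18.8×8.3² = 200.6 kN/m, acting at H/3 = 2.767 m above the base.
FS_sliding = μW / P_a = 0.54×1043.8 / 200.6 = 2.810.

2.81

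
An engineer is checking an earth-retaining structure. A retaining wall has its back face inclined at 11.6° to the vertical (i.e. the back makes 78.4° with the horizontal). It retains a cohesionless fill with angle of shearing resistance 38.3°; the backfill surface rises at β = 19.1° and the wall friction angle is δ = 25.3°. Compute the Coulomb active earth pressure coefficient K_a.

K_a = sin²(α+φ) / [sin²α · sin(α−δ) · (1 + √{sin(φ+δ)sin(φ−β) / (sin(α−δ)sin(α+β))})²].
With α = 78.4°, φ = 38.3°, δ = 25.3°, β = 19.1°: K_a = 0.4015.

0.401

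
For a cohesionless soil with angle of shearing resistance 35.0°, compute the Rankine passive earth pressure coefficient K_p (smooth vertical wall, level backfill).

K_p = (1 + sin φ)/(1 − sin φ) = tan²(45° + 35.0°/2) = 3.690.

3.69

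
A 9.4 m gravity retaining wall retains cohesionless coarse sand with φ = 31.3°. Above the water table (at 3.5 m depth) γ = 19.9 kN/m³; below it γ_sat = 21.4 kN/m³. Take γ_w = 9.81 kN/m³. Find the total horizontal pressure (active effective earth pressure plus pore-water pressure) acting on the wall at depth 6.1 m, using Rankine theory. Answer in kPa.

57.1 kPa

K_a = (1 − sin φ)/(1 + sin φ) = 0.3162.
γ' = 21.4 − 9.81 = 11.59 kN/m³.
Effective vertical stress at 6.1 m: σ'_v = 19.9×3.5 + 11.59×2.60 = 99.78 kPa.
σ'_h = K_a σ'_v = 0.3162 × 99.78 = 31.55 kPa; u = γ_w × 2.60 = 25.51 kPa.
Total σ_h = 31.55 + 25.51 = 57.06 kPa.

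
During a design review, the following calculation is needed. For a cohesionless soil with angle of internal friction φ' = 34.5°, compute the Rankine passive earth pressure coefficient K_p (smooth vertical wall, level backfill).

3.61

K_p = (1 + sin φ)/(1 − sin φ) = tan²(45° + 34.5°/2) = 3.613.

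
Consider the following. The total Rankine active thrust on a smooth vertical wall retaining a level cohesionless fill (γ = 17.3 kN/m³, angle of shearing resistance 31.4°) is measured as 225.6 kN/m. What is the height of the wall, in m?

K_a = 0.3149. P_a = ½ K_a γ H² ⇒ H = √(2P_a/(K_a γ)).
H = √(2×225.6/(0.3149×17.3)) = 9.100 m.

9.10 m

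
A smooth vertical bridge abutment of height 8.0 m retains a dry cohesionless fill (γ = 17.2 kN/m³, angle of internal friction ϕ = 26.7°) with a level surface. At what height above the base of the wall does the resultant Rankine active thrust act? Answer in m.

K_a = 0.3800.
The pressure distribution is triangular, so the resultant acts at H/3 above the base = 8.0/3 = 2.667 m.

2.67 m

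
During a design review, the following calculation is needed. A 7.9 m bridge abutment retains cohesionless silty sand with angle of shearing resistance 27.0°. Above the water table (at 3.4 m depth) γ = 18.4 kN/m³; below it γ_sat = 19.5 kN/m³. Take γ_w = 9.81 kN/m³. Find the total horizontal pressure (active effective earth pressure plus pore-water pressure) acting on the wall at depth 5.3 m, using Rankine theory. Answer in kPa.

K_a = (1 − sin φ)/(1 + sin φ) = 0.3755.
γ' = 19.5 − 9.81 = 9.690 kN/m³.
Effective vertical stress at 5.3 m: σ'_v = 18.4×3.4 + 9.690×1.90 = 80.97 kPa.
σ'_h = K_a σ'_v = 0.3755 × 80.97 = 30.41 kPa; u = γ_w × 1.90 = 18.64 kPa.
Total σ_h = 30.41 + 18.64 = 49.05 kPa.

49.0 kPa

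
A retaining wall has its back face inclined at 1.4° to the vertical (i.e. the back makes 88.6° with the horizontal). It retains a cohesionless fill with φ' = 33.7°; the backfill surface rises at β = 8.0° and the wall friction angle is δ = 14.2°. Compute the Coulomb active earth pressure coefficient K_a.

K_a = sin²(α+φ) / [sin²α · sin(α−δ) · (1 + √{sin(φ+δ)sin(φ−β) / (sin(α−δ)sin(α+β))})²].
With α = 88.6°, φ = 33.7°, δ = 14.2°, β = 8.0°: K_a = 0.2974.

0.297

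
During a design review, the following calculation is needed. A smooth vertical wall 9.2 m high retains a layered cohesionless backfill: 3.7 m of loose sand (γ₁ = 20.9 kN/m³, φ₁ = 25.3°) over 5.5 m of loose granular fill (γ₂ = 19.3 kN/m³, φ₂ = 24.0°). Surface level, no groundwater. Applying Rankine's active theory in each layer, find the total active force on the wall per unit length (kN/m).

360 kN/m

K_a1 = tan²(45°−25.3°/2) = 0.4012; K_a2 = tan²(45°−24.0°/2) = 0.4217.
Layer 1: σ at base = K_a1 γ₁ h₁ = 31.02 kPa; P₁ = ½×31.02×3.7 = 57.39.
Layer 2: σ_v at top = γ₁h₁ = 77.33; σ_h top = K_a2×77.33 = 32.61; σ_h base = K_a2×(77.33+19.3×5.5) = 77.38.
P₂ = ½(32.61+77.38)×5.5 = 302.5. Total P_a = 57.39+302.5 = 359.9 kN/m.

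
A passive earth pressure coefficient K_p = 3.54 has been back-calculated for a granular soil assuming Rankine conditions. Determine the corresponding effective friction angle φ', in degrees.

K_p = (1+sin φ)/(1−sin φ) ⇒ sin φ = (K_p − 1)/(K_p + 1) = 0.5595.
φ = arcsin(0.5595) = 34.02°.

34.0°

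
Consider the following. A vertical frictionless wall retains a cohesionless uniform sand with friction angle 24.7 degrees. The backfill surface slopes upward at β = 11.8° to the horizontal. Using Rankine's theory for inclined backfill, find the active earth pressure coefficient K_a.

0.448

K_a = cos β · (cos β − √(cos²β − cos²φ)) / (cos β + √(cos²β − cos²φ)).
cos β = 0.9789, cos φ = 0.9085, √(cos²β − cos²φ) = 0.3644.
K_a = 0.9789 × (0.9789 − 0.3644)/(0.9789 + 0.3644) = 0.4478.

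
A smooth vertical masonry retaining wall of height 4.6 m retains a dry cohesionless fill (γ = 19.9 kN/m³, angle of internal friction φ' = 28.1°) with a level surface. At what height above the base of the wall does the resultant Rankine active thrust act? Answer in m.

1.53 m

K_a = 0.3596.
The pressure distribution is triangular, so the resultant acts at H/3 above the base = 4.6/3 = 1.533 m.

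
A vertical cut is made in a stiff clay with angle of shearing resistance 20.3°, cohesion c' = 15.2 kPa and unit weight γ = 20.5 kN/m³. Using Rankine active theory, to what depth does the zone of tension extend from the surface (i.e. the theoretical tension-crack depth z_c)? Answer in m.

2.13 m

K_a = tan²(45° − 20.3°/2) = 0.4849; √K_a = 0.6963.
The active pressure is zero where K_a γ z = 2c√K_a, so z_c = 2c/(γ√K_a) = 2×15.2/(20.5×0.6963) = 2.130 m.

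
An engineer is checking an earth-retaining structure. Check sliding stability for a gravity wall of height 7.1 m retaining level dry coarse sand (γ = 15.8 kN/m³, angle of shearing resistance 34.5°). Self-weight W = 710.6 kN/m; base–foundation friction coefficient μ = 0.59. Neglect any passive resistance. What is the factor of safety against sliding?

K_a = tan²(45° − 34.5°/2) = 0.2768.
P_a = ½K_aγH² = 0.5×0.2768×15.8×7.1² = 110.2 kN/m, acting at H/3 = 2.367 m above the base.
FS_sliding = μW / P_a = 0.59×710.6 / 110.2 = 3.803.

3.80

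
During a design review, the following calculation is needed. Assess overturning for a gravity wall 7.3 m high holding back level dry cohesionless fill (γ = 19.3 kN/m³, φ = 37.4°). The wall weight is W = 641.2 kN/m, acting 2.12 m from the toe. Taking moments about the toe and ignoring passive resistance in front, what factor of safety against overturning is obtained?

K_a = tan²(45° − 37.4°/2) = 0.2443.
P_a = ½K_aγH² = 0.5×0.2443×19.3×7.3² = 125.6 kN/m, acting at H/3 = 2.433 m above the base.
Overturning moment M_o = P_a × H/3 = 125.6 × 2.433 = 305.7.
Resisting moment M_r = W × 2.12 = 641.2 × 2.12 = 1359.
FS_overturning = M_r/M_o = 1359/305.7 = 4.447.

4.45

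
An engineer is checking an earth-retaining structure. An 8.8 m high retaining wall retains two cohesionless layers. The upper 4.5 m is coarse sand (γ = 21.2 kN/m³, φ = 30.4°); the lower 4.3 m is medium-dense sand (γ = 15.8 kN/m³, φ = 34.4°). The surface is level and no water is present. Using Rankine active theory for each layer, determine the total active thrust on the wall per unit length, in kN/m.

225 kN/m

K_a1 = tan²(45°−30.4°/2) = 0.3280; K_a2 = tan²(45°−34.4°/2) = 0.2780.
Layer 1: σ at base = K_a1 γ₁ h₁ = 31.29 kPa; P₁ = ½×31.29×4.5 = 70.40.
Layer 2: σ_v at top = γ₁h₁ = 95.40; σ_h top = K_a2×95.40 = 26.52; σ_h base = K_a2×(95.40+15.8×4.3) = 45.41.
P₂ = ½(26.52+45.41)×4.3 = 154.6. Total P_a = 70.40+154.6 = 225.0 kN/m.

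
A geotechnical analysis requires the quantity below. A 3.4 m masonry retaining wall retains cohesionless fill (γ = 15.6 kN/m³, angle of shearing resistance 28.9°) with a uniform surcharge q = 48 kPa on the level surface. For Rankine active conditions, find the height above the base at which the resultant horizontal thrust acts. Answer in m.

K_a = 0.3484.
Triangular part P₁ = ½K_aγH² = 31.41 at H/3 = 1.133 m; rectangular part P₂ = K_a q H = 56.85 at H/2 = 1.700 m.
ȳ = (P₁·1.133 + P₂·1.700)/(P₁+P₂) = 1.498 m.

1.50 m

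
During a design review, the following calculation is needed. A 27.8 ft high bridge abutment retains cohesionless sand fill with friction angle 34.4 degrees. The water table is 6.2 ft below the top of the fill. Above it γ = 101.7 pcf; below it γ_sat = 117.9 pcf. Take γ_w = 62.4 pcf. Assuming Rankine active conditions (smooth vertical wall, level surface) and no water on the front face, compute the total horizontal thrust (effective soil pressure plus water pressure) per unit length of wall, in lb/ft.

22500 lb/ft

K_a = tan²(45° − φ/2) = 0.2780.
γ' = 117.9 − 62.4 = 55.50 pcf. Depth below WT = 21.6 ft.
σ'_h at WT = K_a γ d_w = 175.3 psf; at base = 175.3 + K_a γ' × 21.6 = 508.5 psf.
P₁ (0–6.2 ft) = ½×175.3×6.2 = 543.4. P₂ (6.2–27.8 ft) = ½(175.3+508.5)×21.6 = 7385.
P_w = ½ γ_w h₂² = 0.5×62.4×21.6² = 14560. Total = 543.4+7385+14560 = 22490 lb/ft.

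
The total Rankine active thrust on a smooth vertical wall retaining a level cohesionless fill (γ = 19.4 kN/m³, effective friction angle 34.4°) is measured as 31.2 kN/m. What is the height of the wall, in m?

3.40 m

K_a = 0.2780. P_a = ½ K_a γ H² ⇒ H = √(2P_a/(K_a γ)).
H = √(2×31.2/(0.2780×19.4)) = 3.402 m.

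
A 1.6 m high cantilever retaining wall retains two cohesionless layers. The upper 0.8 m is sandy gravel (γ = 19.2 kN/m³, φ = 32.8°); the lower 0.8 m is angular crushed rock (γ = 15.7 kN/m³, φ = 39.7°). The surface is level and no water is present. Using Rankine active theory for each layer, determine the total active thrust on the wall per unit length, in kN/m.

5.64 kN/m

K_a1 = tan²(45°−32.8°/2) = 0.2973; K_a2 = tan²(45°−39.7°/2) = 0.2204.
Layer 1: σ at base = K_a1 γ₁ h₁ = 4.566 kPa; P₁ = ½×4.566×0.8 = 1.826.
Layer 2: σ_v at top = γ₁h₁ = 15.36; σ_h top = K_a2×15.36 = 3.386; σ_h base = K_a2×(15.36+15.7×0.8) = 6.154.
P₂ = ½(3.386+6.154)×0.8 = 3.816. Total P_a = 1.826+3.816 = 5.642 kN/m.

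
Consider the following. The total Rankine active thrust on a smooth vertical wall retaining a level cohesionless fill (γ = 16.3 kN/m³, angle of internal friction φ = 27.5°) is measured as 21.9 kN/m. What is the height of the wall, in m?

K_a = 0.3682. P_a = ½ K_a γ H² ⇒ H = √(2P_a/(K_a γ)).
H = √(2×21.9/(0.3682×16.3)) = 2.701 m.

2.70 m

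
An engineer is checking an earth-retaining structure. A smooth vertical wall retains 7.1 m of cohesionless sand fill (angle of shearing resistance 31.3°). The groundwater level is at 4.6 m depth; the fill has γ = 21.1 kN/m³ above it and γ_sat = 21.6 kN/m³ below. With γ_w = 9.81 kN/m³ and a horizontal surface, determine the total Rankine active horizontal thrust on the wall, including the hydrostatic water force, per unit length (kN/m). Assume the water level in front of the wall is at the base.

K_a = tan²(45° − φ/2) = 0.3162.
γ' = 21.6 − 9.81 = 11.79 kN/m³. Depth below WT = 2.5 m.
σ'_h at WT = K_a γ d_w = 30.69 kPa; at base = 30.69 + K_a γ' × 2.5 = 40.01 kPa.
P₁ (0–4.6 m) = ½×30.69×4.6 = 70.59. P₂ (4.6–7.1 m) = ½(30.69+40.01)×2.5 = 88.38.
P_w = ½ γ_w h₂² = 0.5×9.81×2.5² = 30.66. Total = 70.59+88.38+30.66 = 189.6 kN/m.

190 kN/m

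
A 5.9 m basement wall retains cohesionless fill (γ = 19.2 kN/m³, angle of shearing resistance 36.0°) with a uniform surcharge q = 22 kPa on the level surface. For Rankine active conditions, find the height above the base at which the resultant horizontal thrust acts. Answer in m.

K_a = 0.2596.
Triangular part P₁ = ½K_aγH² = 86.76 at H/3 = 1.967 m; rectangular part P₂ = K_a q H = 33.70 at H/2 = 2.950 m.
ȳ = (P₁·1.967 + P₂·2.950)/(P₁+P₂) = 2.242 m.

2.24 m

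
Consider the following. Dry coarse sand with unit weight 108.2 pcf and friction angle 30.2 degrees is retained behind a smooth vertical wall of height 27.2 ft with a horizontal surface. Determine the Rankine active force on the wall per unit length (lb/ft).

13200 lb/ft

K_a = tan²(45° − φ/2) = 0.3307.
P_a = ½ K_a γ H² = 0.5 × 0.3307 × 108.2 × 27.2² = 13230 lb/ft.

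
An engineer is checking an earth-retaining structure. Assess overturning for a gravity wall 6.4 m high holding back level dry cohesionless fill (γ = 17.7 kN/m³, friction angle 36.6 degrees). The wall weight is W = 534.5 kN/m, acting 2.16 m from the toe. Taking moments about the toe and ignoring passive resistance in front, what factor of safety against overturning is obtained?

K_a = tan²(45° − 36.6°/2) = 0.2530.
P_a = ½K_aγH² = 0.5×0.2530×17.7×6.4² = 91.70 kN/m, acting at H/3 = 2.133 m above the base.
Overturning moment M_o = P_a × H/3 = 91.70 × 2.133 = 195.6.
Resisting moment M_r = W × 2.16 = 534.5 × 2.16 = 1155.
FS_overturning = M_r/M_o = 1155/195.6 = 5.902.

5.90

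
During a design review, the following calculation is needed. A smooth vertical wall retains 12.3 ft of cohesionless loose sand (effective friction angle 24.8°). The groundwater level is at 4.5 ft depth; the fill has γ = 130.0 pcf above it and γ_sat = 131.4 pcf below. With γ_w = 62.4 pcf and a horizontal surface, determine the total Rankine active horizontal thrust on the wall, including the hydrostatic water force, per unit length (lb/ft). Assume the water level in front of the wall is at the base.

5160 lb/ft

K_a = tan²(45° − φ/2) = 0.4090.
γ' = 131.4 − 62.4 = 69.00 pcf. Depth below WT = 7.8 ft.
σ'_h at WT = K_a γ d_w = 239.3 psf; at base = 239.3 + K_a γ' × 7.8 = 459.4 psf.
P₁ (0–4.5 ft) = ½×239.3×4.5 = 538.3. P₂ (4.5–12.3 ft) = ½(239.3+459.4)×7.8 = 2725.
P_w = ½ γ_w h₂² = 0.5×62.4×7.8² = 1898. Total = 538.3+2725+1898 = 5161 lb/ft.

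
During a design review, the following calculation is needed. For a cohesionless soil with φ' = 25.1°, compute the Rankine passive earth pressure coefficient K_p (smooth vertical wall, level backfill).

2.47

K_p = (1 + sin φ)/(1 − sin φ) = tan²(45° + 25.1°/2) = 2.473.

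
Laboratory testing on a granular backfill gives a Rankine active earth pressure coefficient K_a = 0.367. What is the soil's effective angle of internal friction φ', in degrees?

27.6°

K_a = tan²(45° − φ/2) ⇒ 45° − φ/2 = arctan(√0.367) = 31.21°.
φ = 2(45° − 31.21°) = 27.58°.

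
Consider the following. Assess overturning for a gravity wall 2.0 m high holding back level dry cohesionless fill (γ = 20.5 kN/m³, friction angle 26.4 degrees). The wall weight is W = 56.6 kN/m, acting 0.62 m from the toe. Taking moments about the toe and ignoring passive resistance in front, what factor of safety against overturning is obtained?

3.34

K_a = tan²(45° − 26.4°/2) = 0.3844.
P_a = ½K_aγH² = 0.5×0.3844×20.5×2.0² = 15.76 kN/m, acting at H/3 = 0.6667 m above the base.
Overturning moment M_o = P_a × H/3 = 15.76 × 0.6667 = 10.51.
Resisting moment M_r = W × 0.62 = 56.6 × 0.62 = 35.09.
FS_overturning = M_r/M_o = 35.09/10.51 = 3.340.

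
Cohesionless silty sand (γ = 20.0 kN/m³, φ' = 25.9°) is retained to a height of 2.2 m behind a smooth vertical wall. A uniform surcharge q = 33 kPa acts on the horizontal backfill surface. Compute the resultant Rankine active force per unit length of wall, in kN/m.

47.4 kN/m

K_a = tan²(45° − φ/2) = 0.3920.
Soil triangle: ½ K_a γ H² = 0.5×0.3920×20.0×2.2² = 18.97 kN/m.
Surcharge rectangle: K_a q H = 0.3920×33×2.2 = 28.46 kN/m.
Total = 18.97 + 28.46 = 47.43 kN/m.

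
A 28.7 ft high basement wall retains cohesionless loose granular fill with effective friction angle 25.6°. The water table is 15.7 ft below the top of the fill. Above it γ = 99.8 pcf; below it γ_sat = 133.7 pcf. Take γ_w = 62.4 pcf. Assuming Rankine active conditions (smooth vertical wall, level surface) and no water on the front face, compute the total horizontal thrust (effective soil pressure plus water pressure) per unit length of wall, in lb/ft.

K_a = tan²(45° − φ/2) = 0.3966.
γ' = 133.7 − 62.4 = 71.30 pcf. Depth below WT = 13.0 ft.
σ'_h at WT = K_a γ d_w = 621.4 psf; at base = 621.4 + K_a γ' × 13.0 = 988.9 psf.
P₁ (0–15.7 ft) = ½×621.4×15.7 = 4878. P₂ (15.7–28.7 ft) = ½(621.4+988.9)×13.0 = 10470.
P_w = ½ γ_w h₂² = 0.5×62.4×13.0² = 5273. Total = 4878+10470+5273 = 20620 lb/ft.

20600 lb/ft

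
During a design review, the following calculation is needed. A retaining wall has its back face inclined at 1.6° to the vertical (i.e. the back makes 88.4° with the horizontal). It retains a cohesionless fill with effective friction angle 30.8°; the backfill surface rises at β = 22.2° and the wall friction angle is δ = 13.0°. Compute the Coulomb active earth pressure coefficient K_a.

K_a = sin²(α+φ) / [sin²α · sin(α−δ) · (1 + √{sin(φ+δ)sin(φ−β) / (sin(α−δ)sin(α+β))})²].
With α = 88.4°, φ = 30.8°, δ = 13.0°, β = 22.2°: K_a = 0.4402.

0.440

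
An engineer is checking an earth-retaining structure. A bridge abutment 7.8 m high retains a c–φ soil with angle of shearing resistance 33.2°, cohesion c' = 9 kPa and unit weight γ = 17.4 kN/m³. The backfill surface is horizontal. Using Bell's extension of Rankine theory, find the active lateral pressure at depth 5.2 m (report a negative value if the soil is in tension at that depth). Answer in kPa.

K_a = (1 − sin φ)/(1 + sin φ) = 0.2924.
σ_a = K_a γ z − 2c√K_a = 0.2924×17.4×5.2 − 2×9×0.5407 = 16.72 kPa.

16.7 kPa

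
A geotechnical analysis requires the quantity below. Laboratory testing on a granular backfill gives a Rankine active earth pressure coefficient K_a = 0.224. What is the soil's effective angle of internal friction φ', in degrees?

K_a = tan²(45° − φ/2) ⇒ 45° − φ/2 = arctan(√0.224) = 25.33°.
φ = 2(45° − 25.33°) = 39.34°.

39.3°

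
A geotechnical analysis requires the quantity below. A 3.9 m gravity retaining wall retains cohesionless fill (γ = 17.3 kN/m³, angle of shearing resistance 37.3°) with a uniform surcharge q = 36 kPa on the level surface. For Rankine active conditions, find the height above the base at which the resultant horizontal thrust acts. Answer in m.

K_a = 0.2453.
Triangular part P₁ = ½K_aγH² = 32.28 at H/3 = 1.300 m; rectangular part P₂ = K_a q H = 34.45 at H/2 = 1.950 m.
ȳ = (P₁·1.300 + P₂·1.950)/(P₁+P₂) = 1.636 m.

1.64 m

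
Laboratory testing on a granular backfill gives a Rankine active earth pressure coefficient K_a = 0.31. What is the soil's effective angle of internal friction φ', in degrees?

K_a = tan²(45° − φ/2) ⇒ 45° − φ/2 = arctan(√0.31) = 29.11°.
φ = 2(45° − 29.11°) = 31.78°.

31.8°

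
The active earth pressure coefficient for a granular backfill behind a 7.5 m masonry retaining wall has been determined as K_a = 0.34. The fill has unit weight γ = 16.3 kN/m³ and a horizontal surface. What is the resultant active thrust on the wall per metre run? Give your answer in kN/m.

P = ½ K_a γ H² = 0.5 × 0.34 × 16.3 × 7.5² = 155.9 kN/m.

156 kN/m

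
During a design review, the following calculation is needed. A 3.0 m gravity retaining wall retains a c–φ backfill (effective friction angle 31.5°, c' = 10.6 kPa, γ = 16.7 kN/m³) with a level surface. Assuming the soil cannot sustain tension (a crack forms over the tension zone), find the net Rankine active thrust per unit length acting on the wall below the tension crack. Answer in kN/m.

K_a = 0.3136; √K_a = 0.5600.
Tension-crack depth z_c = 2c/(γ√K_a) = 2×10.6/(16.7×0.5600) = 2.267 m.
σ_a at base = K_a γ H − 2c√K_a = 0.3136×16.7×3.0 − 2×10.6×0.5600 = 3.840 kPa.
P_a = ½ × 3.840 × (H − z_c) = 0.5×3.840×0.7332 = 1.408 kN/m.

1.41 kN/m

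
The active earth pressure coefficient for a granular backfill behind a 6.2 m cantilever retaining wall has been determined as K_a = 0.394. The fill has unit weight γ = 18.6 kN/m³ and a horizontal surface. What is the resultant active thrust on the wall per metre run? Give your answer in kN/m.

P = ½ K_a γ H² = 0.5 × 0.394 × 18.6 × 6.2² = 140.9 kN/m.

141 kN/m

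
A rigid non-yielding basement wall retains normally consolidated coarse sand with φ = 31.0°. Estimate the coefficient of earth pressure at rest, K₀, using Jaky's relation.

0.485

K₀ = 1 − sin φ' = 1 − sin 31.0° = 0.4850.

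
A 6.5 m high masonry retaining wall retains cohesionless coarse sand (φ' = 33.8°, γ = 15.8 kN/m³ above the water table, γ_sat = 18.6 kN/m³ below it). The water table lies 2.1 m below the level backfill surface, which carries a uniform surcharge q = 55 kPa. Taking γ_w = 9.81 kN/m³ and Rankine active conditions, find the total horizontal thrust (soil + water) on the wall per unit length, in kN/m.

K_a = tan²(45° − φ/2) = 0.2851.
γ' = 18.6 − 9.81 = 8.790 kN/m³. h₂ = H − d_w = 4.4 m.
σ'_h: at surface K_a·q = 15.68; at WT K_a(q+γd_w) = 25.14; at base K_a(q+γd_w+γ'h₂) = 36.17 kPa.
P₁ = ½(15.68+25.14)×2.1 = 42.86; P₂ = ½(25.14+36.17)×4.4 = 134.9; P_w = ½γ_w h₂² = 94.96.
Total = 42.86+134.9+94.96 = 272.7 kN/m.

273 kN/m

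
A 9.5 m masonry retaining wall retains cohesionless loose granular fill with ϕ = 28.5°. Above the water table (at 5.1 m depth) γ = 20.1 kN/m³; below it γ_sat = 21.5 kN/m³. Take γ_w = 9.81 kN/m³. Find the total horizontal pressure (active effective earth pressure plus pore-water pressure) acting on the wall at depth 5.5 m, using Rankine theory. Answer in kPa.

K_a = (1 − sin φ)/(1 + sin φ) = 0.3540.
γ' = 21.5 − 9.81 = 11.69 kN/m³.
Effective vertical stress at 5.5 m: σ'_v = 20.1×5.1 + 11.69×0.400 = 107.2 kPa.
σ'_h = K_a σ'_v = 0.3540 × 107.2 = 37.94 kPa; u = γ_w × 0.400 = 3.924 kPa.
Total σ_h = 37.94 + 3.924 = 41.86 kPa.

41.9 kPa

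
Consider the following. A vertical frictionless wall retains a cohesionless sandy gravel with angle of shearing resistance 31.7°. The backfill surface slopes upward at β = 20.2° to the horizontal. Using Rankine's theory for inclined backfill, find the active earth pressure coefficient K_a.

K_a = cos β · (cos β − √(cos²β − cos²φ)) / (cos β + √(cos²β − cos²φ)).
cos β = 0.9385, cos φ = 0.8508, √(cos²β − cos²φ) = 0.3961.
K_a = 0.9385 × (0.9385 − 0.3961)/(0.9385 + 0.3961) = 0.3814.

0.381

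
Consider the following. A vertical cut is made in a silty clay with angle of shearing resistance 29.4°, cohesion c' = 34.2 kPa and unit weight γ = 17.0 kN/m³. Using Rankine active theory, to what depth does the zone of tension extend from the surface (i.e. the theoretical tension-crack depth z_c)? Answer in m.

6.89 m

K_a = tan²(45° − 29.4°/2) = 0.3415; √K_a = 0.5844.
The active pressure is zero where K_a γ z = 2c√K_a, so z_c = 2c/(γ√K_a) = 2×34.2/(17.0×0.5844) = 6.885 m.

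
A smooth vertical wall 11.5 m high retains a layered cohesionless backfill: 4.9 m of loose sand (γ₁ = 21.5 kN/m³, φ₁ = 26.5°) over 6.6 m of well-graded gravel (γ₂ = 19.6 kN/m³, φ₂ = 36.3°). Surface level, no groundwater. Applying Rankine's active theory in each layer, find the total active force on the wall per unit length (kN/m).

K_a1 = tan²(45°−26.5°/2) = 0.3829; K_a2 = tan²(45°−36.3°/2) = 0.2563.
Layer 1: σ at base = K_a1 γ₁ h₁ = 40.34 kPa; P₁ = ½×40.34×4.9 = 98.84.
Layer 2: σ_v at top = γ₁h₁ = 105.4; σ_h top = K_a2×105.4 = 27.00; σ_h base = K_a2×(105.4+19.6×6.6) = 60.15.
P₂ = ½(27.00+60.15)×6.6 = 287.6. Total P_a = 98.84+287.6 = 386.4 kN/m.

386 kN/m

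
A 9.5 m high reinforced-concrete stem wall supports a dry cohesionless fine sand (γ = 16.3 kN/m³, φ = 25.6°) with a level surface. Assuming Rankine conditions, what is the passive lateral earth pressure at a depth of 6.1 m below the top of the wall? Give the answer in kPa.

251 kPa

K_p = (1 + sin φ)/(1 − sin φ) = 2.522.
σ_h = K_p γ z = 2.522 × 16.3 × 6.1 = 250.7 kPa.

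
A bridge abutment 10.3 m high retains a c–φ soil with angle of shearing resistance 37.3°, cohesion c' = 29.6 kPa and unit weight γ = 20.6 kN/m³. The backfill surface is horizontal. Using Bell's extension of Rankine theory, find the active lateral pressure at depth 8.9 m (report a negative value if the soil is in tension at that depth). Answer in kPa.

15.7 kPa

K_a = (1 − sin φ)/(1 + sin φ) = 0.2453.
σ_a = K_a γ z − 2c√K_a = 0.2453×20.6×8.9 − 2×29.6×0.4953 = 15.66 kPa.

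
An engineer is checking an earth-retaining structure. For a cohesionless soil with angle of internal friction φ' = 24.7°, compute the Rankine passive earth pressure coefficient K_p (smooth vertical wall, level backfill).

2.44

K_p = (1 + sin φ)/(1 − sin φ) = tan²(45° + 24.7°/2) = 2.436.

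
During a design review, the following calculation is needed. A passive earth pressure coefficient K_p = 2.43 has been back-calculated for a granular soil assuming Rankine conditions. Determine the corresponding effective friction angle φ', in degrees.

24.6°

K_p = (1+sin φ)/(1−sin φ) ⇒ sin φ = (K_p − 1)/(K_p + 1) = 0.4169.
φ = arcsin(0.4169) = 24.64°.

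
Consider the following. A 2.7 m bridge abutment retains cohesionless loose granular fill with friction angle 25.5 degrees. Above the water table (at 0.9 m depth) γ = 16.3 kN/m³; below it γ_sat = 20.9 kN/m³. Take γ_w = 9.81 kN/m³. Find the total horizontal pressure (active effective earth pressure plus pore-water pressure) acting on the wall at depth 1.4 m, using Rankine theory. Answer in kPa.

13.0 kPa

K_a = (1 − sin φ)/(1 + sin φ) = 0.3981.
γ' = 20.9 − 9.81 = 11.09 kN/m³.
Effective vertical stress at 1.4 m: σ'_v = 16.3×0.9 + 11.09×0.500 = 20.21 kPa.
σ'_h = K_a σ'_v = 0.3981 × 20.21 = 8.048 kPa; u = γ_w × 0.500 = 4.905 kPa.
Total σ_h = 8.048 + 4.905 = 12.95 kPa.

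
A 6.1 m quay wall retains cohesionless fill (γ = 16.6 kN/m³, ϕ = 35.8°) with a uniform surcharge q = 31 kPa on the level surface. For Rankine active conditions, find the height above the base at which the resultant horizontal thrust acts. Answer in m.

K_a = 0.2619.
Triangular part P₁ = ½K_aγH² = 80.87 at H/3 = 2.033 m; rectangular part P₂ = K_a q H = 49.52 at H/2 = 3.050 m.
ȳ = (P₁·2.033 + P₂·3.050)/(P₁+P₂) = 2.419 m.

2.42 m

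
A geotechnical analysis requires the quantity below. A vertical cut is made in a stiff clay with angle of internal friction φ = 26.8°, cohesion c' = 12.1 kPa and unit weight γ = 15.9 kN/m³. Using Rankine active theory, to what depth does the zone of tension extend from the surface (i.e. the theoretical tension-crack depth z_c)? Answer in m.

K_a = tan²(45° − 26.8°/2) = 0.3785; √K_a = 0.6152.
The active pressure is zero where K_a γ z = 2c√K_a, so z_c = 2c/(γ√K_a) = 2×12.1/(15.9×0.6152) = 2.474 m.

2.47 m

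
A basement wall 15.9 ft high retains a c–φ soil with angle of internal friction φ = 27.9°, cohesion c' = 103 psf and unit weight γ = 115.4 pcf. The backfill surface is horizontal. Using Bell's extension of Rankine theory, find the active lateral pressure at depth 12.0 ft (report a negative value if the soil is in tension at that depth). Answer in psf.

378 psf

K_a = (1 − sin φ)/(1 + sin φ) = 0.3625.
σ_a = K_a γ z − 2c√K_a = 0.3625×115.4×12.0 − 2×103×0.6020 = 377.9 psf.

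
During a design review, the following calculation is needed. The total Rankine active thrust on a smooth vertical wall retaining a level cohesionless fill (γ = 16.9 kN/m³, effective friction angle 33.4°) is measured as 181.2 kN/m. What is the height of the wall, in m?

8.60 m

K_a = 0.2899. P_a = ½ K_a γ H² ⇒ H = √(2P_a/(K_a γ)).
H = √(2×181.2/(0.2899×16.9)) = 8.600 m.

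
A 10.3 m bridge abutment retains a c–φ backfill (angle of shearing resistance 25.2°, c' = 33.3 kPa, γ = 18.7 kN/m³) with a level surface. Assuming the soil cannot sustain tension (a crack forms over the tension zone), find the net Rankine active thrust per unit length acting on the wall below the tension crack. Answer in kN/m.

82.8 kN/m

K_a = 0.4027; √K_a = 0.6346.
Tension-crack depth z_c = 2c/(γ√K_a) = 2×33.3/(18.7×0.6346) = 5.612 m.
σ_a at base = K_a γ H − 2c√K_a = 0.4027×18.7×10.3 − 2×33.3×0.6346 = 35.31 kPa.
P_a = ½ × 35.31 × (H − z_c) = 0.5×35.31×4.688 = 82.76 kN/m.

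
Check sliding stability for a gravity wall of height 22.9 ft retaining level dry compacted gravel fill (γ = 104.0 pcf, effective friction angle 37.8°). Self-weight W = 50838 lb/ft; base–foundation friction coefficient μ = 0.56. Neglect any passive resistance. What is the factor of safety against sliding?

4.35

K_a = tan²(45° − 37.8°/2) = 0.2400.
P_a = ½K_aγH² = 0.5×0.2400×104.0×22.9² = 6545 lb/ft, acting at H/3 = 7.633 ft above the base.
FS_sliding = μW / P_a = 0.56×50838 / 6545 = 4.350.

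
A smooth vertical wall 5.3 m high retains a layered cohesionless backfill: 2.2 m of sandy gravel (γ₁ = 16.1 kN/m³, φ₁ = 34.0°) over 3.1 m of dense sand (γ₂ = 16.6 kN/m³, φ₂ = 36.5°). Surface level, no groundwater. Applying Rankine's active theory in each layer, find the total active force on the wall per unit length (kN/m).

59.2 kN/m

K_a1 = tan²(45°−34.0°/2) = 0.2827; K_a2 = tan²(45°−36.5°/2) = 0.2541.
Layer 1: σ at base = K_a1 γ₁ h₁ = 10.01 kPa; P₁ = ½×10.01×2.2 = 11.02.
Layer 2: σ_v at top = γ₁h₁ = 35.42; σ_h top = K_a2×35.42 = 8.999; σ_h base = K_a2×(35.42+16.6×3.1) = 22.07.
P₂ = ½(8.999+22.07)×3.1 = 48.16. Total P_a = 11.02+48.16 = 59.18 kN/m.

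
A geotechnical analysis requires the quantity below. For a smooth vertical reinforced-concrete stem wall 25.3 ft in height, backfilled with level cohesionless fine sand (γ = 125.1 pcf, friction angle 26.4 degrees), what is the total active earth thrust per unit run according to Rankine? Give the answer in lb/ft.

15400 lb/ft

K_a = tan²(45° − φ/2) = 0.3844.
P_a = ½ K_a γ H² = 0.5 × 0.3844 × 125.1 × 25.3² = 15390 lb/ft.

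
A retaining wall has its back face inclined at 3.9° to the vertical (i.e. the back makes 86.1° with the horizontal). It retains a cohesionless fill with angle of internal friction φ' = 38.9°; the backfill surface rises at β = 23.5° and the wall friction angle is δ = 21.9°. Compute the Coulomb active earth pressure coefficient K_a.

0.323

K_a = sin²(α+φ) / [sin²α · sin(α−δ) · (1 + √{sin(φ+δ)sin(φ−β) / (sin(α−δ)sin(α+β))})²].
With α = 86.1°, φ = 38.9°, δ = 21.9°, β = 23.5°: K_a = 0.3229.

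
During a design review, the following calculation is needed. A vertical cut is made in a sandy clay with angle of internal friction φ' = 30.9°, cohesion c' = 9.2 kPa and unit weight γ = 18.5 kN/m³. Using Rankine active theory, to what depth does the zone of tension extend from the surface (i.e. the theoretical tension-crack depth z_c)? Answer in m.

K_a = tan²(45° − 30.9°/2) = 0.3214; √K_a = 0.5669.
The active pressure is zero where K_a γ z = 2c√K_a, so z_c = 2c/(γ√K_a) = 2×9.2/(18.5×0.5669) = 1.754 m.

1.75 m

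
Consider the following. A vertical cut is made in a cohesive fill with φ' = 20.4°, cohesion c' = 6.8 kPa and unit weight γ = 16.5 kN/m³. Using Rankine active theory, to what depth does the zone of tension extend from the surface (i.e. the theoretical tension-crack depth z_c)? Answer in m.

K_a = tan²(45° − 20.4°/2) = 0.4831; √K_a = 0.6950.
The active pressure is zero where K_a γ z = 2c√K_a, so z_c = 2c/(γ√K_a) = 2×6.8/(16.5×0.6950) = 1.186 m.

1.19 m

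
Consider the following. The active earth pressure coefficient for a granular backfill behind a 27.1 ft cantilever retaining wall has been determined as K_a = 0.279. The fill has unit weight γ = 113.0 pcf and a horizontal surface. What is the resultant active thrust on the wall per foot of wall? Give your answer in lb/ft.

P = ½ K_a γ H² = 0.5 × 0.279 × 113.0 × 27.1² = 11580 lb/ft.

11600 lb/ft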